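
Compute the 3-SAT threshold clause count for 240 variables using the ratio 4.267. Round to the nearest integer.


The 3-SAT phase transition occurs at approximately 4.267 clauses per variable.
m = 4.267 * 240 = 1024.08.
Rounded to nearest integer: 1024.

1024


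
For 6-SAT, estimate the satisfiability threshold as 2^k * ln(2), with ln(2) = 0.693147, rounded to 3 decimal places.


Using the asymptotic formula: threshold ~ 2^k * ln(2).
2^6 = 64.
64 * 0.693147 = 44.361.

44.361


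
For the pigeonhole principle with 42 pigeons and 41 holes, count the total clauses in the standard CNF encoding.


The PHP encoding has two parts:
1) At-least-one-hole clauses: 42 (one per pigeon, each with 41 literals).
2) At-most-one-pigeon-per-hole clauses: 41 holes * C(42,2) = 41 * 861 = 35301.
Total clauses = 42 + 35301 = 35343.

35343


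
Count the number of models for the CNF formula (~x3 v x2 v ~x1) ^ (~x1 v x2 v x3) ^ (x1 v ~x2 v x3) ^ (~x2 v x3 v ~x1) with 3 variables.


Enumerate all 8 truth assignments over 3 variables.
Test each against every clause.
Satisfying assignments found: 4.

4


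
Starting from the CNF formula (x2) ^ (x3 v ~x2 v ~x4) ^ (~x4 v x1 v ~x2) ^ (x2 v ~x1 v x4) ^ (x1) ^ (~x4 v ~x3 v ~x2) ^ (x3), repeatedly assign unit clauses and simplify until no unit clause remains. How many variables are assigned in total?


Unit propagation repeatedly assigns the literal in any unit clause, then simplifies.
Assignments in order: x2 = T, x1 = T, x3 = T, x4 = F.
No further unit clauses remain.
Total variables assigned = 4.

4


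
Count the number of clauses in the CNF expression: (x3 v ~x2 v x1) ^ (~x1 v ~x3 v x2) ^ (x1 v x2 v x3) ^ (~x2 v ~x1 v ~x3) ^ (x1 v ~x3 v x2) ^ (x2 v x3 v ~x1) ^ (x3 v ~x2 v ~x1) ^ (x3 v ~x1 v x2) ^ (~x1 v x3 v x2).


Each group enclosed in parentheses joined by ^ is one clause.
Counting the conjuncts: 9 clauses.

9


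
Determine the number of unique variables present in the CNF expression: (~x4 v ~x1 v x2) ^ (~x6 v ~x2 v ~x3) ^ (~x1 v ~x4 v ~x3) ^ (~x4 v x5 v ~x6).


Identify each distinct variable in the formula.
Variables found: x1, x2, x3, x4, x5, x6.
Total distinct variables = 6.

6


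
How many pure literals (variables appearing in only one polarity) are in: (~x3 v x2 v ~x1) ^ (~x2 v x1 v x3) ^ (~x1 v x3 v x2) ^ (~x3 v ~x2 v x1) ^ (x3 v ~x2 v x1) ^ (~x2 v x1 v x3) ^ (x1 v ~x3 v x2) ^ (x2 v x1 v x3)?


A pure literal appears in only one polarity across all clauses.
No pure literals found.
Count = 0.

0


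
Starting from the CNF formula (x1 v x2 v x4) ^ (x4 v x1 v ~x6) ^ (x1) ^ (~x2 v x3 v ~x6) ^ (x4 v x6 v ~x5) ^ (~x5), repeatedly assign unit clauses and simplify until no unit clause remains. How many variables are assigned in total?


Unit propagation repeatedly assigns the literal in any unit clause, then simplifies.
Assignments in order: x1 = T, x5 = F.
No further unit clauses remain.
Total variables assigned = 2.

2


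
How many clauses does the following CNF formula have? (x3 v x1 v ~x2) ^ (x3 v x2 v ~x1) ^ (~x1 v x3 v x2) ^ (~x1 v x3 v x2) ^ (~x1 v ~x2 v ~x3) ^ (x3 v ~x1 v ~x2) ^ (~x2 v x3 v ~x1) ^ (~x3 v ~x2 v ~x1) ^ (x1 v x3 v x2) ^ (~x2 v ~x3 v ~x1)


Each group enclosed in parentheses joined by ^ is one clause.
Counting the conjuncts: 10 clauses.

10


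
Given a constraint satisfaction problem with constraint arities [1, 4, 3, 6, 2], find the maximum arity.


The arities are: 1, 4, 3, 6, 2.
Scan for the maximum value.
Maximum arity = 6.

6


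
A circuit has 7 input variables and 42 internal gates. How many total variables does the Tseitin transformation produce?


The Tseitin transformation introduces one auxiliary variable per gate.
Total variables = inputs + gates = 7 + 42 = 49.

49


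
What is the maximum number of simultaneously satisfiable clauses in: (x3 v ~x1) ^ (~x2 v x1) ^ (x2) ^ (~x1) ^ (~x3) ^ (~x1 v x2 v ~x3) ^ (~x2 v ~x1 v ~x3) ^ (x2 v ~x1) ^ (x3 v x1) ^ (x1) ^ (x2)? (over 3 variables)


Enumerate all 8 truth assignments.
For each, count how many of the 11 clauses are satisfied.
The formula is not fully satisfiable, so the maximum is below 11.
Maximum simultaneously satisfiable clauses = 9.

9


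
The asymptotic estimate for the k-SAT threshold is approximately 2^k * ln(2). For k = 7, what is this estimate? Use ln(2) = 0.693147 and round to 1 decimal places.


Using the asymptotic formula: threshold ~ 2^k * ln(2).
2^7 = 128.
128 * 0.693147 = 88.7.

88.7


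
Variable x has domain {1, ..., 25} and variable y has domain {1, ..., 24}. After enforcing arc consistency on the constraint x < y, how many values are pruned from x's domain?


For the constraint x < y, x needs a supporting value in y's domain.
x can be at most 23 (one less than y's maximum).
Valid x values from domain: 23 out of 25.
Pruned = 25 - 23 = 2.

2


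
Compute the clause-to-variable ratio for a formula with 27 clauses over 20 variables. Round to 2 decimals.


Clause-to-variable ratio = clauses / variables.
27 / 20 = 1.35.

1.35


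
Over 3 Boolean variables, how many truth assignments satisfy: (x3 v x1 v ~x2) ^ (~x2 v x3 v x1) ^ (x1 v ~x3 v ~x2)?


Enumerate all 8 truth assignments over 3 variables.
Test each against every clause.
Satisfying assignments found: 6.

6


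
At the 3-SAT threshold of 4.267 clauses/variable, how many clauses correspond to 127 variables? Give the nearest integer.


The 3-SAT phase transition occurs at approximately 4.267 clauses per variable.
m = 4.267 * 127 = 541.909.
Rounded to nearest integer: 542.

542


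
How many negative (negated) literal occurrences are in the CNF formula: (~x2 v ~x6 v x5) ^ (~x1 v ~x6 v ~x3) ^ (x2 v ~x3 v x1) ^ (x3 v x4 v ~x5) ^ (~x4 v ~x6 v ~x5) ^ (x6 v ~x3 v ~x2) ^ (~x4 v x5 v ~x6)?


Scan each clause for negated literals.
Clause 1: 2 negative; Clause 2: 3 negative; Clause 3: 1 negative; Clause 4: 1 negative; Clause 5: 3 negative; Clause 6: 2 negative; Clause 7: 2 negative.
Total negative literal occurrences = 14.

14


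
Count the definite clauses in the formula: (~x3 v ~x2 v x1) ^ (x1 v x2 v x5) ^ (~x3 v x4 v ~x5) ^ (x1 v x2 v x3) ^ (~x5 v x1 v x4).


A definite clause has exactly one positive literal.
Clause 1: 1 positive -> definite
Clause 2: 3 positive -> not definite
Clause 3: 1 positive -> definite
Clause 4: 3 positive -> not definite
Clause 5: 2 positive -> not definite
Definite clause count = 2.

2


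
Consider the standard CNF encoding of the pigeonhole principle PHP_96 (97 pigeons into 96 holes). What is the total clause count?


The PHP encoding has two parts:
1) At-least-one-hole clauses: 97 (one per pigeon, each with 96 literals).
2) At-most-one-pigeon-per-hole clauses: 96 holes * C(97,2) = 96 * 4656 = 446976.
Total clauses = 97 + 446976 = 447073.

447073


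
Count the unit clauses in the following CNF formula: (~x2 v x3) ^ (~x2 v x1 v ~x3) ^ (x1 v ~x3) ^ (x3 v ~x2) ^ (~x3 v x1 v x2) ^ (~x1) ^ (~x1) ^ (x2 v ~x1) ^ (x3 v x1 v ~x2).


A unit clause contains exactly one literal.
Unit clauses found: (~x1), (~x1).
Count = 2.

2


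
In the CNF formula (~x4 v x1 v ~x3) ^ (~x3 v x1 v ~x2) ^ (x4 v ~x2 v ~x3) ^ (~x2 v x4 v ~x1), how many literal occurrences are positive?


Scan each clause for unnegated literals.
Clause 1: 1 positive; Clause 2: 1 positive; Clause 3: 1 positive; Clause 4: 1 positive.
Total positive literal occurrences = 4.

4


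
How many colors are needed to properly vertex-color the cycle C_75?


An odd cycle cannot be 2-colored: alternating two colors around the cycle returns to the start with a conflict.
Since 75 is odd, three colors are required (and three suffice).
Chromatic number = 3.

3


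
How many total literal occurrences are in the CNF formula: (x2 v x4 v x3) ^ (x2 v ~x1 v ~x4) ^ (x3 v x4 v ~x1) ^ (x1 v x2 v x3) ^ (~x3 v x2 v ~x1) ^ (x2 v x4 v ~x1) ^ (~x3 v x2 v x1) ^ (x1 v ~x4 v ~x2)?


Clause lengths: 3, 3, 3, 3, 3, 3, 3, 3.
Sum = 3 + 3 + 3 + 3 + 3 + 3 + 3 + 3 = 24.

24


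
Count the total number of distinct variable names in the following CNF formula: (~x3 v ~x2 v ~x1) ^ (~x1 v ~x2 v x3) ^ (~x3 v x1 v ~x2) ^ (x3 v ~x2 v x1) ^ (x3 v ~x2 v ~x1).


Identify each distinct variable in the formula.
Variables found: x1, x2, x3.
Total distinct variables = 3.

3


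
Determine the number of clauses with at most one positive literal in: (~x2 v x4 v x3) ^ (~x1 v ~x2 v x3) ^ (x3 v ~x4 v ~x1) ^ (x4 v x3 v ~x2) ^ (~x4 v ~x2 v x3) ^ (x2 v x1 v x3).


A Horn clause has at most one positive literal.
Clause 1: 2 positive lit(s) -> not Horn
Clause 2: 1 positive lit(s) -> Horn
Clause 3: 1 positive lit(s) -> Horn
Clause 4: 2 positive lit(s) -> not Horn
Clause 5: 1 positive lit(s) -> Horn
Clause 6: 3 positive lit(s) -> not Horn
Total Horn clauses = 3.

3


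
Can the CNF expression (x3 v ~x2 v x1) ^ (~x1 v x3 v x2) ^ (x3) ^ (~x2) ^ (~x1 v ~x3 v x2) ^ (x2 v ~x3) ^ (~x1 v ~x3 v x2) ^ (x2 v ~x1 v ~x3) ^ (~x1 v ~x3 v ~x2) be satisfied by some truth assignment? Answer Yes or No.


Check all 8 possible truth assignments.
Number of satisfying assignments found: 0.
The formula is unsatisfiable.

No


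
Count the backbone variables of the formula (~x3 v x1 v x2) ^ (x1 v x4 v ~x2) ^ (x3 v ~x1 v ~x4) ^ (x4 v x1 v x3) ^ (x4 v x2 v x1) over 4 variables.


Find all satisfying assignments: 9 model(s).
Check which variables have the same value in every model.
No variable is fixed across all models.
Backbone size = 0.

0


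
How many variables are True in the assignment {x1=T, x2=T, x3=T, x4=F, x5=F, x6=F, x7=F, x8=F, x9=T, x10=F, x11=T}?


The weight is the number of variables assigned True.
True variables: x1, x2, x3, x9, x11.
Weight = 5.

5


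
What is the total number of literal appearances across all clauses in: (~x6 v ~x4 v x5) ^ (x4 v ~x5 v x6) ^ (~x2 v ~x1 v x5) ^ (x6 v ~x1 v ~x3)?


Clause lengths: 3, 3, 3, 3.
Sum = 3 + 3 + 3 + 3 = 12.

12


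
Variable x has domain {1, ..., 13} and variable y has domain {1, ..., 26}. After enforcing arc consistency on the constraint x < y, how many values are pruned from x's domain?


For the constraint x < y, x needs a supporting value in y's domain.
x can be at most 25 (one less than y's maximum).
Valid x values from domain: 13 out of 13.
Pruned = 13 - 13 = 0.

0


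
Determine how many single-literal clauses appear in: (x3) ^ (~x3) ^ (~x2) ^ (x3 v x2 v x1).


A unit clause contains exactly one literal.
Unit clauses found: (x3), (~x3), (~x2).
Count = 3.

3


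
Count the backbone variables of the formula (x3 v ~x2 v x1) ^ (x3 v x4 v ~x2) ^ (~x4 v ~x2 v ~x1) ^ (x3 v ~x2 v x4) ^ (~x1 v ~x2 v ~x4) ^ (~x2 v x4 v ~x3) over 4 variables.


Find all satisfying assignments: 9 model(s).
Check which variables have the same value in every model.
No variable is fixed across all models.
Backbone size = 0.

0


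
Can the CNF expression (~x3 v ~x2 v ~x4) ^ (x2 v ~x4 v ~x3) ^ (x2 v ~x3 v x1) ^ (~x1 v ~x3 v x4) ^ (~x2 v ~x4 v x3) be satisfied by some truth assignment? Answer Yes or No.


Check all 16 possible truth assignments.
Number of satisfying assignments found: 7.
The formula is satisfiable.

Yes


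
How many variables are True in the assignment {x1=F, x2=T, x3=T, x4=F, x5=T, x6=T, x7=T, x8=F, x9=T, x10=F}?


The weight is the number of variables assigned True.
True variables: x2, x3, x5, x6, x7, x9.
Weight = 6.

6


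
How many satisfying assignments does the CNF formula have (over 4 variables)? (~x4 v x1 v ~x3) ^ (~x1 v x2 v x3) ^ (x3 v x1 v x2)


Enumerate all 16 truth assignments over 4 variables.
Test each against every clause.
Satisfying assignments found: 10.

10


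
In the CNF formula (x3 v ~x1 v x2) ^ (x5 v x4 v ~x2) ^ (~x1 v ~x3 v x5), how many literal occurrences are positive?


Scan each clause for unnegated literals.
Clause 1: 2 positive; Clause 2: 2 positive; Clause 3: 1 positive.
Total positive literal occurrences = 5.

5


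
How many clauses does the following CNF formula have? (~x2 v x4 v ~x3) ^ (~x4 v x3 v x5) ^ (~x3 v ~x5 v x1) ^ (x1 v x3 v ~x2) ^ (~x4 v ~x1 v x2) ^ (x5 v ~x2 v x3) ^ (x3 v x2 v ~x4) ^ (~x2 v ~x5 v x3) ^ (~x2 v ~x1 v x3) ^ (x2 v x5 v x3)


Each group enclosed in parentheses joined by ^ is one clause.
Counting the conjuncts: 10 clauses.

10


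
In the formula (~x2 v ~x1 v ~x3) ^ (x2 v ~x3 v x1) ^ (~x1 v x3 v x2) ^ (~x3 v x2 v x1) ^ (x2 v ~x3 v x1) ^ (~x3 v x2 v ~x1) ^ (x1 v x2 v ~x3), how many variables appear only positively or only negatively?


A pure literal appears in only one polarity across all clauses.
No pure literals found.
Count = 0.

0


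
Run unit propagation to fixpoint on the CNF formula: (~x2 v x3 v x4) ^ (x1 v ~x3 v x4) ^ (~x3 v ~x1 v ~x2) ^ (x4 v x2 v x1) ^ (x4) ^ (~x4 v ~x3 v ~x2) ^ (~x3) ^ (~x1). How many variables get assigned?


Unit propagation repeatedly assigns the literal in any unit clause, then simplifies.
Assignments in order: x4 = T, x3 = F, x1 = F.
No further unit clauses remain.
Total variables assigned = 3.

3


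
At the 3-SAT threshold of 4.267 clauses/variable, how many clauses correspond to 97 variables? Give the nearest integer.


The 3-SAT phase transition occurs at approximately 4.267 clauses per variable.
m = 4.267 * 97 = 413.899.
Rounded to nearest integer: 414.

414


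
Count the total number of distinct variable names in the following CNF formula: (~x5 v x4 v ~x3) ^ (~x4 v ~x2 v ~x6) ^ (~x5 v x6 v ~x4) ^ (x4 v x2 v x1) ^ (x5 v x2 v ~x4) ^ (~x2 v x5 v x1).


Identify each distinct variable in the formula.
Variables found: x1, x2, x3, x4, x5, x6.
Total distinct variables = 6.

6


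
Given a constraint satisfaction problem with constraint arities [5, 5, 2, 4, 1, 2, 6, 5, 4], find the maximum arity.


The arities are: 5, 5, 2, 4, 1, 2, 6, 5, 4.
Scan for the maximum value.
Maximum arity = 6.

6


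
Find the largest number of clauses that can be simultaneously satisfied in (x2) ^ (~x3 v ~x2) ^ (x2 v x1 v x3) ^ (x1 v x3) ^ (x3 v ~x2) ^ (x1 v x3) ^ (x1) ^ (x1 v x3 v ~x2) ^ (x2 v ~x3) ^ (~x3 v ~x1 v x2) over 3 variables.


Enumerate all 8 truth assignments.
For each, count how many of the 10 clauses are satisfied.
The formula is not fully satisfiable, so the maximum is below 10.
Maximum simultaneously satisfiable clauses = 9.

9


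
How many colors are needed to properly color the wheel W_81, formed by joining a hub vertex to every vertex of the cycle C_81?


W_81 consists of the cycle C_81 together with a hub vertex adjacent to every cycle vertex.
The cycle C_81 needs 3 colors (odd cycle -> 3).
The hub is adjacent to every cycle vertex, so it must receive a new color distinct from all of them.
Chromatic number = 3 + 1 = 4.

4


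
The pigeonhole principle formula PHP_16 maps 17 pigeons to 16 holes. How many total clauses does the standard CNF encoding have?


The PHP encoding has two parts:
1) At-least-one-hole clauses: 17 (one per pigeon, each with 16 literals).
2) At-most-one-pigeon-per-hole clauses: 16 holes * C(17,2) = 16 * 136 = 2176.
Total clauses = 17 + 2176 = 2193.

2193


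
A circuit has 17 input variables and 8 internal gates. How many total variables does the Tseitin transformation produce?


The Tseitin transformation introduces one auxiliary variable per gate.
Total variables = inputs + gates = 17 + 8 = 25.

25


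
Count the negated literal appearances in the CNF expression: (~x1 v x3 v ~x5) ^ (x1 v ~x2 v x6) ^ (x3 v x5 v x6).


Scan each clause for negated literals.
Clause 1: 2 negative; Clause 2: 1 negative; Clause 3: 0 negative.
Total negative literal occurrences = 3.

3


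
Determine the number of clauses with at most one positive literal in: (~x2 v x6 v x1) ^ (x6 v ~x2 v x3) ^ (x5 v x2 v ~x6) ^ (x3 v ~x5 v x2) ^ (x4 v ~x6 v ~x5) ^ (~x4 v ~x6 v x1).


A Horn clause has at most one positive literal.
Clause 1: 2 positive lit(s) -> not Horn
Clause 2: 2 positive lit(s) -> not Horn
Clause 3: 2 positive lit(s) -> not Horn
Clause 4: 2 positive lit(s) -> not Horn
Clause 5: 1 positive lit(s) -> Horn
Clause 6: 1 positive lit(s) -> Horn
Total Horn clauses = 2.

2


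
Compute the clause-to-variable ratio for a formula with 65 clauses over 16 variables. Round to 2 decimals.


Clause-to-variable ratio = clauses / variables.
65 / 16 = 4.06.

4.06


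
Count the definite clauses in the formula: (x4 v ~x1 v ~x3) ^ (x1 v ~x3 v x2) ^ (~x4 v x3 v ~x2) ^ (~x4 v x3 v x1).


A definite clause has exactly one positive literal.
Clause 1: 1 positive -> definite
Clause 2: 2 positive -> not definite
Clause 3: 1 positive -> definite
Clause 4: 2 positive -> not definite
Definite clause count = 2.

2


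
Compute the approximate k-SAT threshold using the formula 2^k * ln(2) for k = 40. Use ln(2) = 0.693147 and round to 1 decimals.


Using the asymptotic formula: threshold ~ 2^k * ln(2).
2^40 = 1099511627776.
1099511627776 * 0.693147 = 762123186258.1.

762123186258.1


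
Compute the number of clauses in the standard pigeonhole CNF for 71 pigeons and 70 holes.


The PHP encoding has two parts:
1) At-least-one-hole clauses: 71 (one per pigeon, each with 70 literals).
2) At-most-one-pigeon-per-hole clauses: 70 holes * C(71,2) = 70 * 2485 = 173950.
Total clauses = 71 + 173950 = 174021.

174021


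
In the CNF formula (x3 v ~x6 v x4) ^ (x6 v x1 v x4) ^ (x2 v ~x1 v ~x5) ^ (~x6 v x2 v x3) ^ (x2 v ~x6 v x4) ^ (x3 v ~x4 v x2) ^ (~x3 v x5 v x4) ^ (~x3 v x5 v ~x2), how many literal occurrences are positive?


Scan each clause for unnegated literals.
Clause 1: 2 positive; Clause 2: 3 positive; Clause 3: 1 positive; Clause 4: 2 positive; Clause 5: 2 positive; Clause 6: 2 positive; Clause 7: 2 positive; Clause 8: 1 positive.
Total positive literal occurrences = 15.

15


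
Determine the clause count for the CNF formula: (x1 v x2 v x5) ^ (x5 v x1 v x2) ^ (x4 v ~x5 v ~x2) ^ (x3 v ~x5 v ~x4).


Each group enclosed in parentheses joined by ^ is one clause.
Counting the conjuncts: 4 clauses.

4


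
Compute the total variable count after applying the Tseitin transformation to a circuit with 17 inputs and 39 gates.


The Tseitin transformation introduces one auxiliary variable per gate.
Total variables = inputs + gates = 17 + 39 = 56.

56


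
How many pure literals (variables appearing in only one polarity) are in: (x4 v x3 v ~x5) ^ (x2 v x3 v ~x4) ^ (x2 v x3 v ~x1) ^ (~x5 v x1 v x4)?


A pure literal appears in only one polarity across all clauses.
Pure literals: x2 (positive only), x3 (positive only), x5 (negative only).
Count = 3.

3


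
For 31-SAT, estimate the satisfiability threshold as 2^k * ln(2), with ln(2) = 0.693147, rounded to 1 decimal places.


Using the asymptotic formula: threshold ~ 2^k * ln(2).
2^31 = 2147483648.
2147483648 * 0.693147 = 1488521848.2.

1488521848.2


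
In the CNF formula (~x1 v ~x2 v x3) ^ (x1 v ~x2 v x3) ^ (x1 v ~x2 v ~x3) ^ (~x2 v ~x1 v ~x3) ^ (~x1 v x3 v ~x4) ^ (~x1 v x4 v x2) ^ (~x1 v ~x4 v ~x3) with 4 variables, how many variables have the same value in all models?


Find all satisfying assignments: 4 model(s).
Check which variables have the same value in every model.
Fixed variables: x1=F, x2=F.
Backbone size = 2.

2


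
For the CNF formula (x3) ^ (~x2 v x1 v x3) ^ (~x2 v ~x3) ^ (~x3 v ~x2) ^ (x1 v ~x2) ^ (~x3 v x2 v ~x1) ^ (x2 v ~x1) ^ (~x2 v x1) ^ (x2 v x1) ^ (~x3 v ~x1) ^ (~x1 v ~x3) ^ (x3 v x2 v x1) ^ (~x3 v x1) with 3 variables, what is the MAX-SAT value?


Enumerate all 8 truth assignments.
For each, count how many of the 13 clauses are satisfied.
The formula is not fully satisfiable, so the maximum is below 13.
Maximum simultaneously satisfiable clauses = 12.

12


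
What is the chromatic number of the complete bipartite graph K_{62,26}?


K_{62,26} is bipartite by definition: the two parts are independent sets, with every edge crossing between them.
Color all vertices in one part with color 1 and all vertices in the other part with color 2.
Since the graph has at least one edge, one color does not suffice.
Chromatic number = 2.

2


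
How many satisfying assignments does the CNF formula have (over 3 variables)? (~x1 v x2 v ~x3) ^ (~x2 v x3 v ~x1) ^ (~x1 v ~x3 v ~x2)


Enumerate all 8 truth assignments over 3 variables.
Test each against every clause.
Satisfying assignments found: 5.

5


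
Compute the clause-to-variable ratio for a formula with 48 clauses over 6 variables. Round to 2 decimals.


Clause-to-variable ratio = clauses / variables.
48 / 6 = 8.0.

8.0


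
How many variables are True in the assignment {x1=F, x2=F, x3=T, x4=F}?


The weight is the number of variables assigned True.
True variables: x3.
Weight = 1.

1


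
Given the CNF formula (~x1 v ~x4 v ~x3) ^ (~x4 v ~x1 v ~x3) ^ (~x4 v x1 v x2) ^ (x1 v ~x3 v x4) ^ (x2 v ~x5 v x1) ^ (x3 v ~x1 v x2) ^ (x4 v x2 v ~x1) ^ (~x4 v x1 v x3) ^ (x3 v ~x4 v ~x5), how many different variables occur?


Identify each distinct variable in the formula.
Variables found: x1, x2, x3, x4, x5.
Total distinct variables = 5.

5


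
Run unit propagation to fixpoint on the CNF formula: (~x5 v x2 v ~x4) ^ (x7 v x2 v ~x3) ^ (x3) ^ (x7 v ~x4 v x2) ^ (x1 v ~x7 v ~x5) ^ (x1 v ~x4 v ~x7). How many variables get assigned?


Unit propagation repeatedly assigns the literal in any unit clause, then simplifies.
Assignments in order: x3 = T.
No further unit clauses remain.
Total variables assigned = 1.

1


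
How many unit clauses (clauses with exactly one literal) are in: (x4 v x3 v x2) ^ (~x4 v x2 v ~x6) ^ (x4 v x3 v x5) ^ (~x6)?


A unit clause contains exactly one literal.
Unit clauses found: (~x6).
Count = 1.

1


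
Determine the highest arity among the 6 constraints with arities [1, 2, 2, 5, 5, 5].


The arities are: 1, 2, 2, 5, 5, 5.
Scan for the maximum value.
Maximum arity = 5.

5


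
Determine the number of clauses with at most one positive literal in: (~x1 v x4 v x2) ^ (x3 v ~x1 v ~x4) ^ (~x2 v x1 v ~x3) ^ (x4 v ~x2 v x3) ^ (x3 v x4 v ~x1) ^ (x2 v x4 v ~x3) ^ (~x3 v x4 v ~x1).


A Horn clause has at most one positive literal.
Clause 1: 2 positive lit(s) -> not Horn
Clause 2: 1 positive lit(s) -> Horn
Clause 3: 1 positive lit(s) -> Horn
Clause 4: 2 positive lit(s) -> not Horn
Clause 5: 2 positive lit(s) -> not Horn
Clause 6: 2 positive lit(s) -> not Horn
Clause 7: 1 positive lit(s) -> Horn
Total Horn clauses = 3.

3


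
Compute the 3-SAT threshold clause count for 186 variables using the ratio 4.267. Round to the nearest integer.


The 3-SAT phase transition occurs at approximately 4.267 clauses per variable.
m = 4.267 * 186 = 793.662.
Rounded to nearest integer: 794.

794


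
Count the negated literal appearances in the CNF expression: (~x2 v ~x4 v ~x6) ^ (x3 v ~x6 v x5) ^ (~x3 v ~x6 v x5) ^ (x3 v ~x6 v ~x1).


Scan each clause for negated literals.
Clause 1: 3 negative; Clause 2: 1 negative; Clause 3: 2 negative; Clause 4: 2 negative.
Total negative literal occurrences = 8.

8


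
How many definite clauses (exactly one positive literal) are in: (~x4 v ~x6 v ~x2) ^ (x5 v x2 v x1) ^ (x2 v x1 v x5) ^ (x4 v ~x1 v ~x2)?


A definite clause has exactly one positive literal.
Clause 1: 0 positive -> not definite
Clause 2: 3 positive -> not definite
Clause 3: 3 positive -> not definite
Clause 4: 1 positive -> definite
Definite clause count = 1.

1


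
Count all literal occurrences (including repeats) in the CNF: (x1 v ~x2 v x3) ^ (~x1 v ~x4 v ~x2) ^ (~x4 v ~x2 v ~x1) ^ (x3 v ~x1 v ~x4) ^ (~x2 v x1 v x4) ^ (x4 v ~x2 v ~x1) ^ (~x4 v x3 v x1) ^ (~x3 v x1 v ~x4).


Clause lengths: 3, 3, 3, 3, 3, 3, 3, 3.
Sum = 3 + 3 + 3 + 3 + 3 + 3 + 3 + 3 = 24.

24


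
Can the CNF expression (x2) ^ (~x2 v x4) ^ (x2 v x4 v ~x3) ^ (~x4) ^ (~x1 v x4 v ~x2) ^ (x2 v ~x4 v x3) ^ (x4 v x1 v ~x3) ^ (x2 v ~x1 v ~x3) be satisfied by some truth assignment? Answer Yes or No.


Check all 16 possible truth assignments.
Number of satisfying assignments found: 0.
The formula is unsatisfiable.

No


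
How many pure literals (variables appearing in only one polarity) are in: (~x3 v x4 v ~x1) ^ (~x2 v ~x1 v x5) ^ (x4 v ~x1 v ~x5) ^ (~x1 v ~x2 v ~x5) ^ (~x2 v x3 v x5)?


A pure literal appears in only one polarity across all clauses.
Pure literals: x1 (negative only), x2 (negative only), x4 (positive only).
Count = 3.

3


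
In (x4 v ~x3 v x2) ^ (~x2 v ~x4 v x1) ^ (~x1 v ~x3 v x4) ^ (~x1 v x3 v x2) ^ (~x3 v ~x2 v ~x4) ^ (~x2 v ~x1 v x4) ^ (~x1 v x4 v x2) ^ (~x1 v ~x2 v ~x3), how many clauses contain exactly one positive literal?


A definite clause has exactly one positive literal.
Clause 1: 2 positive -> not definite
Clause 2: 1 positive -> definite
Clause 3: 1 positive -> definite
Clause 4: 2 positive -> not definite
Clause 5: 0 positive -> not definite
Clause 6: 1 positive -> definite
Clause 7: 2 positive -> not definite
Clause 8: 0 positive -> not definite
Definite clause count = 3.

3


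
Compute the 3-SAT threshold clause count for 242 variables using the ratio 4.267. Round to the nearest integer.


The 3-SAT phase transition occurs at approximately 4.267 clauses per variable.
m = 4.267 * 242 = 1032.614.
Rounded to nearest integer: 1033.

1033


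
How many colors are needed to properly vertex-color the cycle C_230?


A cycle on an even number of vertices is bipartite: alternate two colors around the cycle.
Since 230 is even, two colors suffice, and at least two are needed because the graph has edges.
Chromatic number = 2.

2


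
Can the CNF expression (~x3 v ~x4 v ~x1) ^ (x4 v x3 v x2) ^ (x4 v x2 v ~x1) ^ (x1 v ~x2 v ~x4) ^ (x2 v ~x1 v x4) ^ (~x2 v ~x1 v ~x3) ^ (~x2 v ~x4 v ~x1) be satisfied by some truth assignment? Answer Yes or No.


Check all 16 possible truth assignments.
Number of satisfying assignments found: 7.
The formula is satisfiable.

Yes


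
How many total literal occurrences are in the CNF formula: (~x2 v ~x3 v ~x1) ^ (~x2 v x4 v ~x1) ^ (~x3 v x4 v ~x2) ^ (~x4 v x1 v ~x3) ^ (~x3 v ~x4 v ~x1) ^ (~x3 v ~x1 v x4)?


Clause lengths: 3, 3, 3, 3, 3, 3.
Sum = 3 + 3 + 3 + 3 + 3 + 3 = 18.

18


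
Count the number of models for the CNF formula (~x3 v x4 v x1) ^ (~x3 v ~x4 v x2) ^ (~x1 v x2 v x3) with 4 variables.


Enumerate all 16 truth assignments over 4 variables.
Test each against every clause.
Satisfying assignments found: 10.

10


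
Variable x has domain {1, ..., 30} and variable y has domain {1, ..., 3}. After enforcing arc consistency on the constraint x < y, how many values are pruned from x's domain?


For the constraint x < y, x needs a supporting value in y's domain.
x can be at most 2 (one less than y's maximum).
Valid x values from domain: 2 out of 30.
Pruned = 30 - 2 = 28.

28


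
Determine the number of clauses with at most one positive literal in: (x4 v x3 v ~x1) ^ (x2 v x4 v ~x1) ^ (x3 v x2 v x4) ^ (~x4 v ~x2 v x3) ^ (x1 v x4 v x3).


A Horn clause has at most one positive literal.
Clause 1: 2 positive lit(s) -> not Horn
Clause 2: 2 positive lit(s) -> not Horn
Clause 3: 3 positive lit(s) -> not Horn
Clause 4: 1 positive lit(s) -> Horn
Clause 5: 3 positive lit(s) -> not Horn
Total Horn clauses = 1.

1


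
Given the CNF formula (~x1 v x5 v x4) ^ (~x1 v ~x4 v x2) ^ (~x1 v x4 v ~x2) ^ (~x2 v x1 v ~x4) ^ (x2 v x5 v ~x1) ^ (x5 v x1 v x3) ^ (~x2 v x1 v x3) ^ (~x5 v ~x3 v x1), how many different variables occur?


Identify each distinct variable in the formula.
Variables found: x1, x2, x3, x4, x5.
Total distinct variables = 5.

5


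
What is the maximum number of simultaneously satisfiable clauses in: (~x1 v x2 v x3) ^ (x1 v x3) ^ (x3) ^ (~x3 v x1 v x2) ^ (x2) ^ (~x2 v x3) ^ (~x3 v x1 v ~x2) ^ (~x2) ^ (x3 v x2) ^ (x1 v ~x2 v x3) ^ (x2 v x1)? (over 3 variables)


Enumerate all 8 truth assignments.
For each, count how many of the 11 clauses are satisfied.
The formula is not fully satisfiable, so the maximum is below 11.
Maximum simultaneously satisfiable clauses = 10.

10


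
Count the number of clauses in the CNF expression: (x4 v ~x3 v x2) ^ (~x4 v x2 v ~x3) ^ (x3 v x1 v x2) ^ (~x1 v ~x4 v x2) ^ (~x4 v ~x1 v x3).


Each group enclosed in parentheses joined by ^ is one clause.
Counting the conjuncts: 5 clauses.

5


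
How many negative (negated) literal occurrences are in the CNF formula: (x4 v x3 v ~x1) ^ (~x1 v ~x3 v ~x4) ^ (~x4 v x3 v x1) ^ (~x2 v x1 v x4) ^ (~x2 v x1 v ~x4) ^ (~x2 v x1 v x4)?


Scan each clause for negated literals.
Clause 1: 1 negative; Clause 2: 3 negative; Clause 3: 1 negative; Clause 4: 1 negative; Clause 5: 2 negative; Clause 6: 1 negative.
Total negative literal occurrences = 9.

9


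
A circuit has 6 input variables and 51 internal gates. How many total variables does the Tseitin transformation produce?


The Tseitin transformation introduces one auxiliary variable per gate.
Total variables = inputs + gates = 6 + 51 = 57.

57


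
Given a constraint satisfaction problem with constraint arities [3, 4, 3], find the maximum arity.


The arities are: 3, 4, 3.
Scan for the maximum value.
Maximum arity = 4.

4


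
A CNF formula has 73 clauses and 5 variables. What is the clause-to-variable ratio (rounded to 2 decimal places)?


Clause-to-variable ratio = clauses / variables.
73 / 5 = 14.6.

14.6


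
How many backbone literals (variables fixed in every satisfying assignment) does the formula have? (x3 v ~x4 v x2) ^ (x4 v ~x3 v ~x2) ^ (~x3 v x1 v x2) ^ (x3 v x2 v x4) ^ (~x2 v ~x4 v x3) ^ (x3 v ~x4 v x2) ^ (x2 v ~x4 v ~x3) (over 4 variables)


Find all satisfying assignments: 5 model(s).
Check which variables have the same value in every model.
No variable is fixed across all models.
Backbone size = 0.

0


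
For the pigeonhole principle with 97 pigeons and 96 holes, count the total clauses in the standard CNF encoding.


The PHP encoding has two parts:
1) At-least-one-hole clauses: 97 (one per pigeon, each with 96 literals).
2) At-most-one-pigeon-per-hole clauses: 96 holes * C(97,2) = 96 * 4656 = 446976.
Total clauses = 97 + 446976 = 447073.

447073


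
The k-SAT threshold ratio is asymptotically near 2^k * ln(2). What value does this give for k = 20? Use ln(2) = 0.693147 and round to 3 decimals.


Using the asymptotic formula: threshold ~ 2^k * ln(2).
2^20 = 1048576.
1048576 * 0.693147 = 726817.309.

726817.309


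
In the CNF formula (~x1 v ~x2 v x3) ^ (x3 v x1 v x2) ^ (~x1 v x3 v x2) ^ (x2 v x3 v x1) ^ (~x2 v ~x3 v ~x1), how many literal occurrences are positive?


Scan each clause for unnegated literals.
Clause 1: 1 positive; Clause 2: 3 positive; Clause 3: 2 positive; Clause 4: 3 positive; Clause 5: 0 positive.
Total positive literal occurrences = 9.

9


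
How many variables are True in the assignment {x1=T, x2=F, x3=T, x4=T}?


The weight is the number of variables assigned True.
True variables: x1, x3, x4.
Weight = 3.

3


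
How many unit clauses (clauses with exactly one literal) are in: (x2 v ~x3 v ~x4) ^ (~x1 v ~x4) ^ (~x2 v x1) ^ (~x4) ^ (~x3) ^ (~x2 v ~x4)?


A unit clause contains exactly one literal.
Unit clauses found: (~x4), (~x3).
Count = 2.

2


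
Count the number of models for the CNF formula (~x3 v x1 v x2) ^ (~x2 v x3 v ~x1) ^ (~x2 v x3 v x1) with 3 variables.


Enumerate all 8 truth assignments over 3 variables.
Test each against every clause.
Satisfying assignments found: 5.

5


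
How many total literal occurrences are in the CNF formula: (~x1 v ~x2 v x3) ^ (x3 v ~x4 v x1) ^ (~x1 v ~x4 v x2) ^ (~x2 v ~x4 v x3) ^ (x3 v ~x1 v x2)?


Clause lengths: 3, 3, 3, 3, 3.
Sum = 3 + 3 + 3 + 3 + 3 = 15.

15


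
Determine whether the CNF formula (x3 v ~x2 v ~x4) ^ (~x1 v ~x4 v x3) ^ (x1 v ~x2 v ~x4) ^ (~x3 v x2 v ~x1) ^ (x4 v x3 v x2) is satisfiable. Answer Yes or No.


Check all 16 possible truth assignments.
Number of satisfying assignments found: 8.
The formula is satisfiable.

Yes


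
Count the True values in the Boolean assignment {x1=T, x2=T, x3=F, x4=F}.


The weight is the number of variables assigned True.
True variables: x1, x2.
Weight = 2.

2


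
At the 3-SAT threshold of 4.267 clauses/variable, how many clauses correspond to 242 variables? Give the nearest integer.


The 3-SAT phase transition occurs at approximately 4.267 clauses per variable.
m = 4.267 * 242 = 1032.614.
Rounded to nearest integer: 1033.

1033


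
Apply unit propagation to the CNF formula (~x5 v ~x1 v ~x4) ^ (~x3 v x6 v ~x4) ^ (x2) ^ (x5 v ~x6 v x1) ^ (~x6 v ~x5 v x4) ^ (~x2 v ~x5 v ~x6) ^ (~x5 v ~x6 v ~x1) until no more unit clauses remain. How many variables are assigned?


Unit propagation repeatedly assigns the literal in any unit clause, then simplifies.
Assignments in order: x2 = T.
No further unit clauses remain.
Total variables assigned = 1.

1


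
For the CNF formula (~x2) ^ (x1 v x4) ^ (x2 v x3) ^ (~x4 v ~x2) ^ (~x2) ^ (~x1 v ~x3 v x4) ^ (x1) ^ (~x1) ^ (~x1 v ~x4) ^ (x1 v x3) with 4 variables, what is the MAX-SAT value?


Enumerate all 16 truth assignments.
For each, count how many of the 10 clauses are satisfied.
The formula is not fully satisfiable, so the maximum is below 10.
Maximum simultaneously satisfiable clauses = 9.

9


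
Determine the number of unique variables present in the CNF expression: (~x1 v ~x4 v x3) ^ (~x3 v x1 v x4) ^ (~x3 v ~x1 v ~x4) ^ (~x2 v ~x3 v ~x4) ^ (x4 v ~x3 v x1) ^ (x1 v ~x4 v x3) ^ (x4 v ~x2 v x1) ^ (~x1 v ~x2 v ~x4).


Identify each distinct variable in the formula.
Variables found: x1, x2, x3, x4.
Total distinct variables = 4.

4


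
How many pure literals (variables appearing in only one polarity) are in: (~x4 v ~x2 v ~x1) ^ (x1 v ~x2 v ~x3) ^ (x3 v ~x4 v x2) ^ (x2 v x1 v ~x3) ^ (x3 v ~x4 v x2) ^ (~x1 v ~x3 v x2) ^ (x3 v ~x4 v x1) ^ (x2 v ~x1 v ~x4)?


A pure literal appears in only one polarity across all clauses.
Pure literals: x4 (negative only).
Count = 1.

1


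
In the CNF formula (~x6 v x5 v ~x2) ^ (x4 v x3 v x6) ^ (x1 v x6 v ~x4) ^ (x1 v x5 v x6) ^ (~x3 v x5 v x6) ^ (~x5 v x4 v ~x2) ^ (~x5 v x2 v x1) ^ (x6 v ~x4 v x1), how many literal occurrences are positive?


Scan each clause for unnegated literals.
Clause 1: 1 positive; Clause 2: 3 positive; Clause 3: 2 positive; Clause 4: 3 positive; Clause 5: 2 positive; Clause 6: 1 positive; Clause 7: 2 positive; Clause 8: 2 positive.
Total positive literal occurrences = 16.

16


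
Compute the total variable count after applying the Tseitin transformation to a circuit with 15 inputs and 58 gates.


The Tseitin transformation introduces one auxiliary variable per gate.
Total variables = inputs + gates = 15 + 58 = 73.

73


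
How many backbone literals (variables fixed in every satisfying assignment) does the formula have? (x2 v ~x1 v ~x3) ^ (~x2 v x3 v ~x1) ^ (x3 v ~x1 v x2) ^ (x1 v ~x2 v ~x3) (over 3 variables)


Find all satisfying assignments: 4 model(s).
Check which variables have the same value in every model.
No variable is fixed across all models.
Backbone size = 0.

0


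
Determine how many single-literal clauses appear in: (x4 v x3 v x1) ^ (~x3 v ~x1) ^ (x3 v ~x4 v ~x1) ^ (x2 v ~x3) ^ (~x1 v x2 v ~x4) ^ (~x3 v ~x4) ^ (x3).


A unit clause contains exactly one literal.
Unit clauses found: (x3).
Count = 1.

1


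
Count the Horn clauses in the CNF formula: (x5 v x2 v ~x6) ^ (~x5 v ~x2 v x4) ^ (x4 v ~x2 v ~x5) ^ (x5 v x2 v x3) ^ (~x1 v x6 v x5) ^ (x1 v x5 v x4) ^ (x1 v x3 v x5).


A Horn clause has at most one positive literal.
Clause 1: 2 positive lit(s) -> not Horn
Clause 2: 1 positive lit(s) -> Horn
Clause 3: 1 positive lit(s) -> Horn
Clause 4: 3 positive lit(s) -> not Horn
Clause 5: 2 positive lit(s) -> not Horn
Clause 6: 3 positive lit(s) -> not Horn
Clause 7: 3 positive lit(s) -> not Horn
Total Horn clauses = 2.

2


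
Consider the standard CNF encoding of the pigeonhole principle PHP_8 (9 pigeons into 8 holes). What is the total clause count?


The PHP encoding has two parts:
1) At-least-one-hole clauses: 9 (one per pigeon, each with 8 literals).
2) At-most-one-pigeon-per-hole clauses: 8 holes * C(9,2) = 8 * 36 = 288.
Total clauses = 9 + 288 = 297.

297


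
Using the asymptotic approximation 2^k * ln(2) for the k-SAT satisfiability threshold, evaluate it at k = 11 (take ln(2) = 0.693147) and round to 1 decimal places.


Using the asymptotic formula: threshold ~ 2^k * ln(2).
2^11 = 2048.
2048 * 0.693147 = 1419.6.

1419.6


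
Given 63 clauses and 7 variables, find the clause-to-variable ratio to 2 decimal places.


Clause-to-variable ratio = clauses / variables.
63 / 7 = 9.0.

9.0


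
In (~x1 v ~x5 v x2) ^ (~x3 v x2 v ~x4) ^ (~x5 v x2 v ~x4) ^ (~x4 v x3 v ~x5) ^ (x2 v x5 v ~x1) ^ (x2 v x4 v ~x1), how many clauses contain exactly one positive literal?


A definite clause has exactly one positive literal.
Clause 1: 1 positive -> definite
Clause 2: 1 positive -> definite
Clause 3: 1 positive -> definite
Clause 4: 1 positive -> definite
Clause 5: 2 positive -> not definite
Clause 6: 2 positive -> not definite
Definite clause count = 4.

4


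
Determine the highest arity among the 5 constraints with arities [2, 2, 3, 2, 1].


The arities are: 2, 2, 3, 2, 1.
Scan for the maximum value.
Maximum arity = 3.

3


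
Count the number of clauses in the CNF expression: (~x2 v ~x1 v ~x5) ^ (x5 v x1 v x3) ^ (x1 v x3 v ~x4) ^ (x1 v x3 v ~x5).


Each group enclosed in parentheses joined by ^ is one clause.
Counting the conjuncts: 4 clauses.

4


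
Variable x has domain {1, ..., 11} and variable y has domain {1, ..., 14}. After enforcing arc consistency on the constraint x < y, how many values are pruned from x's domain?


For the constraint x < y, x needs a supporting value in y's domain.
x can be at most 13 (one less than y's maximum).
Valid x values from domain: 11 out of 11.
Pruned = 11 - 11 = 0.

0


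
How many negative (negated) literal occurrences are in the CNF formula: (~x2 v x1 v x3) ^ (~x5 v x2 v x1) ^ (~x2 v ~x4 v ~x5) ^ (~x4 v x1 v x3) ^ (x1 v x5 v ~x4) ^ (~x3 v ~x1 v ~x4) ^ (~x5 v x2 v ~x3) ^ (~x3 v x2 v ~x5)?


Scan each clause for negated literals.
Clause 1: 1 negative; Clause 2: 1 negative; Clause 3: 3 negative; Clause 4: 1 negative; Clause 5: 1 negative; Clause 6: 3 negative; Clause 7: 2 negative; Clause 8: 2 negative.
Total negative literal occurrences = 14.

14


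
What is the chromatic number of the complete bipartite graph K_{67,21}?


K_{67,21} is bipartite by definition: the two parts are independent sets, with every edge crossing between them.
Color all vertices in one part with color 1 and all vertices in the other part with color 2.
Since the graph has at least one edge, one color does not suffice.
Chromatic number = 2.

2


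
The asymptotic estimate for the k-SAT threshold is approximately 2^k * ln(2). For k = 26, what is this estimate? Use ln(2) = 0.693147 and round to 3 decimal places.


Using the asymptotic formula: threshold ~ 2^k * ln(2).
2^26 = 67108864.
67108864 * 0.693147 = 46516307.755.

46516307.755


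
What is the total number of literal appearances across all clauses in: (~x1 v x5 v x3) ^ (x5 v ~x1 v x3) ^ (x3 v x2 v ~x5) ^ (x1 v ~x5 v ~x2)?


Clause lengths: 3, 3, 3, 3.
Sum = 3 + 3 + 3 + 3 = 12.

12


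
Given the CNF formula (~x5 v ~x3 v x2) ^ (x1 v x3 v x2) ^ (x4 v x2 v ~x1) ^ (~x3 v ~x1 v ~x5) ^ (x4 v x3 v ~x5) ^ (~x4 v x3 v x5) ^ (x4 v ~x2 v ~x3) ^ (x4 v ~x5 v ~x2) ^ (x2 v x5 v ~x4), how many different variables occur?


Identify each distinct variable in the formula.
Variables found: x1, x2, x3, x4, x5.
Total distinct variables = 5.

5


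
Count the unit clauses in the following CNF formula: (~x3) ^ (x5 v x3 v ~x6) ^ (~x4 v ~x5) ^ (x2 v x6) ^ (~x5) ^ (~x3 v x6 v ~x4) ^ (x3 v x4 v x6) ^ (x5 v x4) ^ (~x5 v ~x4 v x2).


A unit clause contains exactly one literal.
Unit clauses found: (~x3), (~x5).
Count = 2.

2


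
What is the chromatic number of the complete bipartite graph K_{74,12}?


K_{74,12} is bipartite by definition: the two parts are independent sets, with every edge crossing between them.
Color all vertices in one part with color 1 and all vertices in the other part with color 2.
Since the graph has at least one edge, one color does not suffice.
Chromatic number = 2.

2
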